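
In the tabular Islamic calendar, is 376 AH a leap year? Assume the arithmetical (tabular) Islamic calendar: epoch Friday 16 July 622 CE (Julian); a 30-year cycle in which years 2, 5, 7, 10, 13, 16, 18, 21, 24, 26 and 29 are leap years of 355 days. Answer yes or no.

Year 376 AH is year 16 of its 30-year cycle; leap positions are 2, 5, 7, 10, 13, 16, 18, 21, 24, 26, 29, so it is a leap year (355 days).

yes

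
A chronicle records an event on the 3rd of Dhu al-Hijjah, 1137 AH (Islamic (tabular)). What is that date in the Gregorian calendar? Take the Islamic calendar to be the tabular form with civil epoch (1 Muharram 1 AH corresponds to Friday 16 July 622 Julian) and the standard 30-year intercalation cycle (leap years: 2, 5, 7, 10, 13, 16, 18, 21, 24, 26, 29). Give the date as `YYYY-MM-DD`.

Julian Day Number of the source date = 2351328.
Converting JDN 2351328 to the Gregorian calendar gives 13 August 1725 CE.

1725-08-13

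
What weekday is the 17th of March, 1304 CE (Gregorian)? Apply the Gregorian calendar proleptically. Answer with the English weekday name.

2197412 ≡ 0 (mod 7); counting from Monday = 0 gives Monday.

Monday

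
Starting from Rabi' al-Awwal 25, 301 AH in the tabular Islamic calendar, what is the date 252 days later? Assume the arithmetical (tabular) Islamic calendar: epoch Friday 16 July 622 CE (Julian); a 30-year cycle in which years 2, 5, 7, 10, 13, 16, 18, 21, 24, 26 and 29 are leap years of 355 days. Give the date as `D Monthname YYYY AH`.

JDN of Rabi' al-Awwal 25, 301 AH = 2054833.
2054833 + 252 = 2055085.
JDN 2055085 in the tabular Islamic calendar is 11 Dhu al-Hijjah 301 AH.

11 Dhu al-Hijjah 301 AH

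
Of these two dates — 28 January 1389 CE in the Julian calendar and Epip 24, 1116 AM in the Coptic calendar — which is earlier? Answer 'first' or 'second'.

first

Converting both to JDN: 2228418 vs 2232607; the smaller is the first.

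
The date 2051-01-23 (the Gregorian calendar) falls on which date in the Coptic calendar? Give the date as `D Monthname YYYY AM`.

Both dates share Julian Day Number 2470195; in the Coptic calendar that is 15 Tobi 1767 AM.

15 Tobi 1767 AM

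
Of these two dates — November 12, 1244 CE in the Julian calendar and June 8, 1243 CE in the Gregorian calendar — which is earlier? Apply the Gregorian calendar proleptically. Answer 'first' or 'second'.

second

First date → JDN 2175745; second date → JDN 2175215.
JDN 2175215 < JDN 2175745, so the second date is earlier.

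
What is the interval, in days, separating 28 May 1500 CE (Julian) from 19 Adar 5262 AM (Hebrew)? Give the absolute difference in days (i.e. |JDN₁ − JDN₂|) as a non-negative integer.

640

First date → JDN 2269081; second date → JDN 2269721.
The interval is |2269081 − 2269721| = 640 days.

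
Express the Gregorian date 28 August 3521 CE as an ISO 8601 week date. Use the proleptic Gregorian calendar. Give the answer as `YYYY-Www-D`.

The weekday is Sunday (ISO weekday 7).
That Sunday belongs to ISO week 34 of ISO year 3521.

3521-W34-7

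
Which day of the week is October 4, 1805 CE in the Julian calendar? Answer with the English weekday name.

Equivalently 16 October 1805 Gregorian, JDN 2380611.
2380611 ≡ 2 (mod 7); counting from Monday = 0 gives Wednesday.

Wednesday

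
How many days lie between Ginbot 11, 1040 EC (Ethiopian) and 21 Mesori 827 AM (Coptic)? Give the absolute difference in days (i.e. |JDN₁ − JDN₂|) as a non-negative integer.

23110

First date → JDN 2103966; second date → JDN 2127076.
The interval is |2103966 − 2127076| = 23110 days.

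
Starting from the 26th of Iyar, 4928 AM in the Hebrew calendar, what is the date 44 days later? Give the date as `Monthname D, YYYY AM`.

Tammuz 11, 4928 AM

Counting 44 days forward from JDN 2147796 reaches JDN 2147840, which is Tammuz 11, 4928 AM.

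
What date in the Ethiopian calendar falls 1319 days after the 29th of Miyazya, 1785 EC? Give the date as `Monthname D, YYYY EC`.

JDN of the 29th of Miyazya, 1785 EC = 2376065.
2376065 + 1319 = 2377384.
JDN 2377384 in the Ethiopian calendar is Tahsas 7, 1789 EC.

Tahsas 7, 1789 EC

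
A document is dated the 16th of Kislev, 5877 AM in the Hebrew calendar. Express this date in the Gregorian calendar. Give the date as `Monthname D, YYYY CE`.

November 21, 2116 CE

Julian Day Number of the source date = 2494238.
Converting JDN 2494238 to the Gregorian calendar gives 21 November 2116 CE.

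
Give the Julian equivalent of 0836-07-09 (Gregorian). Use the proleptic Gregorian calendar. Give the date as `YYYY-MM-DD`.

0836-07-05

At this point the Julian calendar is 4 days behind the Gregorian.
9 July 836 Gregorian − 4 days → 5 July 836 Julian.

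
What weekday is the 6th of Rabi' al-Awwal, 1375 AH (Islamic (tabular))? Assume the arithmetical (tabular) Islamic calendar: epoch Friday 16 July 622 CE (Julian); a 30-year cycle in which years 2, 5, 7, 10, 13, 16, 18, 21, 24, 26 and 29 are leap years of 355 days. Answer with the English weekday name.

Equivalently 23 October 1955 Gregorian, JDN 2435404.
Since JDN mod 7 = 6 (0 = Monday), the day is Sunday.

Sunday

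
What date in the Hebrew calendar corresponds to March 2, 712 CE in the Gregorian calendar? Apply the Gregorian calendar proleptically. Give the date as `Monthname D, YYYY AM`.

Both dates share Julian Day Number 1981173; in the Hebrew calendar that is 15 Adar 4472 AM.

Adar 15, 4472 AM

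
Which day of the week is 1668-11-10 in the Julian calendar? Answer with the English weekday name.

This is JDN 2330609 (20 November 1668 Gregorian).
JDN 2330609 mod 7 = 1, and JDN 0 was a Monday, so this is a Tuesday.

Tuesday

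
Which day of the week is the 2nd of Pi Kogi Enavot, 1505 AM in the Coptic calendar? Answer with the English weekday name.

Saturday

This is JDN 2374727 (5 September 1789 Gregorian).
Since JDN mod 7 = 5 (0 = Monday), the day is Saturday.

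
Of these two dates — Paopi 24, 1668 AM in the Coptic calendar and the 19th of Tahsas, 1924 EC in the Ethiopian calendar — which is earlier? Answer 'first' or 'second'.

Converting both to JDN: 2433955 vs 2426705; the smaller is the second.

second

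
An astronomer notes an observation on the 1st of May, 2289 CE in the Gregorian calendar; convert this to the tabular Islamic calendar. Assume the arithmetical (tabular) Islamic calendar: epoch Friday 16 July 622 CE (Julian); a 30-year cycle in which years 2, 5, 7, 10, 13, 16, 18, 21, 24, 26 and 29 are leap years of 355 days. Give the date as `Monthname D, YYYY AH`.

Both dates share Julian Day Number 2557221; in the tabular Islamic calendar that is 9 Dhu al-Hijjah 1718 AH.

Dhu al-Hijjah 9, 1718 AH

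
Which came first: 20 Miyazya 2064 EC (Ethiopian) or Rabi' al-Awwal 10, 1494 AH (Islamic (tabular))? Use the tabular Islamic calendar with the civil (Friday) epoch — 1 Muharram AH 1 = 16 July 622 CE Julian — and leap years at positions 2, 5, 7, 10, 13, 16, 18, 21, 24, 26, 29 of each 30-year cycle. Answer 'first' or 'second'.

second

The two dates have Julian Day Numbers 2477961 and 2477577 respectively.
Since 2477577 < 2477961, the second date comes first.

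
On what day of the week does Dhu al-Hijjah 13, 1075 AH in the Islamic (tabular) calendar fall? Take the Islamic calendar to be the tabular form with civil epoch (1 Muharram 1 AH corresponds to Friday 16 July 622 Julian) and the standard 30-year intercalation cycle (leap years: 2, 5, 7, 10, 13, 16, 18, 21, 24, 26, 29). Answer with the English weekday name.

In the Gregorian calendar this is 27 June 1665 (JDN 2329367).
Since JDN mod 7 = 5 (0 = Monday), the day is Saturday.

Saturday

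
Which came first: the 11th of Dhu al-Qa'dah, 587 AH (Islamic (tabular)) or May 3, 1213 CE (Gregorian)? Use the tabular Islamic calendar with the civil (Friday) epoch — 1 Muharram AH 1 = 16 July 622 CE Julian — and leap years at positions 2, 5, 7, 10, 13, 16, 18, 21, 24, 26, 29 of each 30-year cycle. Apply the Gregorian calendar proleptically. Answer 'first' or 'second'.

Converting both to JDN: 2156404 vs 2164222; the smaller is the first.

first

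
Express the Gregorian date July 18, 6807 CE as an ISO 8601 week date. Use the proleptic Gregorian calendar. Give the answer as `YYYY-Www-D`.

The weekday is Wednesday (ISO weekday 3).
That Wednesday belongs to ISO week 29 of ISO year 6807.

6807-W29-3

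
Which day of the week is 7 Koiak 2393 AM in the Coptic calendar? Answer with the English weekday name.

Equivalently 21 December 2676 Gregorian, JDN 2698804.
JDN 2698804 mod 7 = 3, and JDN 0 was a Monday, so this is a Thursday.

Thursday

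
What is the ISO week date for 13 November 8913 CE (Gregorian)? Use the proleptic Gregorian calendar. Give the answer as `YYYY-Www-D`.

The weekday is Monday (ISO weekday 1).
That Monday belongs to ISO week 46 of ISO year 8913.

8913-W46-1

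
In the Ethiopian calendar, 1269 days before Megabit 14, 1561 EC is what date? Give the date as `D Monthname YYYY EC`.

The starting date is JDN 2294204; 2294204 − 1269 = 2292935.
JDN 2292935 corresponds to 21 Meskerem 1558 EC.

21 Meskerem 1558 EC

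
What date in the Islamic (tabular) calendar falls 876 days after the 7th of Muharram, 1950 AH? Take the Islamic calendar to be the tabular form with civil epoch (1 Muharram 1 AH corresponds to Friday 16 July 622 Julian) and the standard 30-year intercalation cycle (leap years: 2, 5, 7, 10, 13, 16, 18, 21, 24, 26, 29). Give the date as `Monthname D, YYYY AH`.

JDN of the 7th of Muharram, 1950 AH = 2639107.
2639107 + 876 = 2639983.
JDN 2639983 in the tabular Islamic calendar is Jumada al-Thani 27, 1952 AH.

Jumada al-Thani 27, 1952 AH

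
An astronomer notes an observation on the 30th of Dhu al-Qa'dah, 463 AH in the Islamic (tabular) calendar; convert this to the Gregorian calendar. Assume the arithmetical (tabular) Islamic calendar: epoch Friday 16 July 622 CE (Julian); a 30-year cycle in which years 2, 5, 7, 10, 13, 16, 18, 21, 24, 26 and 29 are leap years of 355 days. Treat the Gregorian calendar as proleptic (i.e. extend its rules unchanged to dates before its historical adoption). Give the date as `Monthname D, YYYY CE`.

Julian Day Number of the source date = 2112481.
Converting JDN 2112481 to the Gregorian calendar gives 4 September 1071 CE.

September 4, 1071 CE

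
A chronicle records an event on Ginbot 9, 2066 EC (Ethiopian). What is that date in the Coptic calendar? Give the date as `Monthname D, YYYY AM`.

Julian Day Number of the source date = 2478710.
Converting JDN 2478710 to the Coptic calendar gives 9 Pashons 1790 AM.

Pashons 9, 1790 AM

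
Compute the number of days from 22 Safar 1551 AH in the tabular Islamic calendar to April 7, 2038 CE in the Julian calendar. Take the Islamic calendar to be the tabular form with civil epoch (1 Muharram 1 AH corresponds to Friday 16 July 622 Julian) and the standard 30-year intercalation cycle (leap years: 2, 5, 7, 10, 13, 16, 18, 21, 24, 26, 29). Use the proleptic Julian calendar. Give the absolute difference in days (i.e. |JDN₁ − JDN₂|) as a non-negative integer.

First date → JDN 2497759; second date → JDN 2465534.
The interval is |2497759 − 2465534| = 32225 days.

32225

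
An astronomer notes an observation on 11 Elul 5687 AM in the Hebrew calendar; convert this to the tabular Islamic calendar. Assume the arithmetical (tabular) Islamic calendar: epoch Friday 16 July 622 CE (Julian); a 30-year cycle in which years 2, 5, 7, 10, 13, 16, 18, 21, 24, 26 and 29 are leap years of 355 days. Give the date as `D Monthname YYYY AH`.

Julian Day Number of the source date = 2425132.
Converting JDN 2425132 to the tabular Islamic calendar gives 11 Rabi' al-Awwal 1346 AH.

11 Rabi' al-Awwal 1346 AH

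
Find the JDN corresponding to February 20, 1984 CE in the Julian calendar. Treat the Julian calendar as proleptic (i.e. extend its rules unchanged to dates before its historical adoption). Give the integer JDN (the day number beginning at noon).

Equivalently 4 March 1984 (Gregorian).
JDN 2400001 is 17 November 1858 CE (Gregorian), MJD 0; the target day is +45763 days from there, so JDN = 2445764.

2445764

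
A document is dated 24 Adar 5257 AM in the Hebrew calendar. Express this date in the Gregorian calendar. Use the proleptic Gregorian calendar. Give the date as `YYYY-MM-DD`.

1497-03-07

Julian Day Number of the source date = 2267894.
Converting JDN 2267894 to the Gregorian calendar gives 7 March 1497 CE.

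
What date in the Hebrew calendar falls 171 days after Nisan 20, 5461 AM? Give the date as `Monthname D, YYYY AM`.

The starting date is JDN 2342455; 2342455 + 171 = 2342626.
JDN 2342626 corresponds to Tishrei 14, 5462 AM.

Tishrei 14, 5462 AM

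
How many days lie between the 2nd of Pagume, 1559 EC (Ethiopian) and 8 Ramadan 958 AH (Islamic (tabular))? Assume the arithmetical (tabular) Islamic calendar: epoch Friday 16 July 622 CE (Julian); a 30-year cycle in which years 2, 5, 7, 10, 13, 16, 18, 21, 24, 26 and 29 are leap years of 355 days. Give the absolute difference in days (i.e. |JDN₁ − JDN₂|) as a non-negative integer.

5829

JDN of the first date = 2293641.
JDN of the second date = 2287812.
|2287812 − 2293641| = 5829.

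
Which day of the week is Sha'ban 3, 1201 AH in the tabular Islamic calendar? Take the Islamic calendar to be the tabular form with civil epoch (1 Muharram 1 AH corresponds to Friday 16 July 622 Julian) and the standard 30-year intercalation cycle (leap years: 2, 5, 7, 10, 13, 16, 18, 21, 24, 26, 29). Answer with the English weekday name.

Monday

Equivalently 21 May 1787 Gregorian, JDN 2373889.
Since JDN mod 7 = 0 (0 = Monday), the day is Monday.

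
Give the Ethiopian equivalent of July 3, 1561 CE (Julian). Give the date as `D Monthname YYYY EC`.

Julian Day Number of the source date = 2291397.
Converting JDN 2291397 to the Ethiopian calendar gives 9 Hamle 1553 EC.

9 Hamle 1553 EC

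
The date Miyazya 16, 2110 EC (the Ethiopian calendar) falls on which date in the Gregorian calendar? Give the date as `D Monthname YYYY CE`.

Julian Day Number of the source date = 2494758.
Converting JDN 2494758 to the Gregorian calendar gives 25 April 2118 CE.

25 April 2118 CE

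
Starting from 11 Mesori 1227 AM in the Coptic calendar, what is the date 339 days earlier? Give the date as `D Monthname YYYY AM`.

2 Thout 1227 AM

JDN of 11 Mesori 1227 AM = 2273166.
2273166 − 339 = 2272827.
JDN 2272827 in the Coptic calendar is 2 Thout 1227 AM.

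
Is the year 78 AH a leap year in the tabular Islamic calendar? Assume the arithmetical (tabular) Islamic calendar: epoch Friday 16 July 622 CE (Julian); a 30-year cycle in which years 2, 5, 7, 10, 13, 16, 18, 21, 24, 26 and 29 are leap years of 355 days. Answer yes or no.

Year 78 AH is year 18 of its 30-year cycle; leap positions are 2, 5, 7, 10, 13, 16, 18, 21, 24, 26, 29, so it is a leap year (355 days).

yes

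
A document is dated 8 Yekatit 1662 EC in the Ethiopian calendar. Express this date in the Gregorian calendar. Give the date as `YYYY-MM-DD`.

Both dates share Julian Day Number 2331058; in the Gregorian calendar that is 12 February 1670 CE.

1670-02-12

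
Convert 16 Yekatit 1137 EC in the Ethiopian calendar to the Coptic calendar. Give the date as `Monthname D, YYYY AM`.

Meshir 16, 861 AM

The source date corresponds to 17 February 1145 in the proleptic Gregorian calendar (JDN 2139310).
That day falls on 16 Meshir 861 AM in the Coptic calendar.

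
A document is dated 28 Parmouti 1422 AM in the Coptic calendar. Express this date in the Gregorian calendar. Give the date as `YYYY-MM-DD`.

1706-05-04

Both dates share Julian Day Number 2344287; in the Gregorian calendar that is 4 May 1706 CE.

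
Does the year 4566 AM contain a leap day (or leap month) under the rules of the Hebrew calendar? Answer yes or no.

Hebrew year 4566 is year 6 of its 19-year Metonic cycle; leap years are at positions 3, 6, 8, 11, 14, 17, 19, so it is a leap year (13 months).

yes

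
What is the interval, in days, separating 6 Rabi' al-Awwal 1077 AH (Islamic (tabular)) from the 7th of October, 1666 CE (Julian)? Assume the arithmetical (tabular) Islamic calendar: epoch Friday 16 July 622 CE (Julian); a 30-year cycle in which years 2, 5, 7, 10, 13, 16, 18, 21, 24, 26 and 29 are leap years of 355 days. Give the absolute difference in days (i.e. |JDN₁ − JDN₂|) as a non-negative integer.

First date → JDN 2329803; second date → JDN 2329844.
The interval is |2329803 − 2329844| = 41 days.

41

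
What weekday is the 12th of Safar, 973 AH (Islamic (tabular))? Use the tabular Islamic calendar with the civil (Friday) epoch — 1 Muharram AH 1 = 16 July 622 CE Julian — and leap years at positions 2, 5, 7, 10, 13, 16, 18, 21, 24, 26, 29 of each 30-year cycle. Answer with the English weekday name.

Saturday

Equivalently 18 September 1565 Gregorian, JDN 2292925.
Since JDN mod 7 = 5 (0 = Monday), the day is Saturday.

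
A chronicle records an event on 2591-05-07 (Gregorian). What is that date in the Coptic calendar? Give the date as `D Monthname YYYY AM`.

Julian Day Number of the source date = 2667530.
Converting JDN 2667530 to the Coptic calendar gives 25 Parmouti 2307 AM.

25 Parmouti 2307 AM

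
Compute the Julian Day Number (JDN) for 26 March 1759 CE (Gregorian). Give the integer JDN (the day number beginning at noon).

2363606

JDN 2451545 is 1 January 2000 CE (Gregorian); the target day is −87939 days from there, so JDN = 2363606.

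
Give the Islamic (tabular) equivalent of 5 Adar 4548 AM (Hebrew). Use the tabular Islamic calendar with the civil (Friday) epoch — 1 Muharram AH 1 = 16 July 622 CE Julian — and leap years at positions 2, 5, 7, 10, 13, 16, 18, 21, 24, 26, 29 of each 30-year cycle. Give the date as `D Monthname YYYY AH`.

5 Ramadan 171 AH

Both dates share Julian Day Number 2008922; in the tabular Islamic calendar that is 5 Ramadan 171 AH.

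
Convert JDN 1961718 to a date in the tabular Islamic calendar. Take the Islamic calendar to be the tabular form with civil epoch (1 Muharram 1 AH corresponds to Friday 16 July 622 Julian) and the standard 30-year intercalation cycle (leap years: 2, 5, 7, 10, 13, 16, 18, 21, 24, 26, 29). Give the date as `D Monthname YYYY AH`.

19 Jumada al-Thani 38 AH

JDN 1961718 is 25 November 658 in the proleptic Gregorian calendar.
In the tabular Islamic calendar that day is 19 Jumada al-Thani 38 AH.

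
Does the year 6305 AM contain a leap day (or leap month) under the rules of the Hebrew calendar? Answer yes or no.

no

Hebrew year 6305 is year 16 of its 19-year Metonic cycle; leap years are at positions 3, 6, 8, 11, 14, 17, 19, so it is a common year (12 months).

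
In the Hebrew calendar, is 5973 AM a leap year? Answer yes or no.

no

Hebrew year 5973 is year 7 of its 19-year Metonic cycle; leap years are at positions 3, 6, 8, 11, 14, 17, 19, so it is a common year (12 months).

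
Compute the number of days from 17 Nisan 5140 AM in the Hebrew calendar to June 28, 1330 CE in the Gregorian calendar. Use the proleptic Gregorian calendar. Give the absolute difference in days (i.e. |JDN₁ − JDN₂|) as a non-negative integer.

18175

First date → JDN 2225186; second date → JDN 2207011.
The interval is |2225186 − 2207011| = 18175 days.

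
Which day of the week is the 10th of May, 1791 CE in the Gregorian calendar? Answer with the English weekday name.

JDN 2375339 mod 7 = 1, and JDN 0 was a Monday, so this is a Tuesday.

Tuesday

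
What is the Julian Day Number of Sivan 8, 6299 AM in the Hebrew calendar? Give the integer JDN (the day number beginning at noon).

2648556

Equivalently 26 May 2539 (Gregorian).
JDN 2451545 is 1 January 2000 CE (Gregorian); the target day is +197011 days from there, so JDN = 2648556.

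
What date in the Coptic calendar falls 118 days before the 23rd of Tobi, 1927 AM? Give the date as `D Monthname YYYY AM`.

Counting 118 days back from JDN 2528643 reaches JDN 2528525, which is 25 Thout 1927 AM.

25 Thout 1927 AM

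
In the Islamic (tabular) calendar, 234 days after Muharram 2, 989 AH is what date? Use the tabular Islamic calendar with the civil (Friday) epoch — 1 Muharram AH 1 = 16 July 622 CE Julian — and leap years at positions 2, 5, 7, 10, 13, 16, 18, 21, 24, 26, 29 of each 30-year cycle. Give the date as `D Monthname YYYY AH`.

29 Sha'ban 989 AH

JDN of Muharram 2, 989 AH = 2298555.
2298555 + 234 = 2298789.
JDN 2298789 in the tabular Islamic calendar is 29 Sha'ban 989 AH.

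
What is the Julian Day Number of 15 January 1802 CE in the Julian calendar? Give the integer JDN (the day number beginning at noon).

In the Gregorian calendar the same day is 27 January 1802.
JDN 2400001 is 17 November 1858 CE (Gregorian), MJD 0; the target day is −20748 days from there, so JDN = 2379253.

2379253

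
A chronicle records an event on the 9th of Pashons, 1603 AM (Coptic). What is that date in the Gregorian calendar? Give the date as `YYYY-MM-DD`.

Both dates share Julian Day Number 2410408; in the Gregorian calendar that is 16 May 1887 CE.

1887-05-16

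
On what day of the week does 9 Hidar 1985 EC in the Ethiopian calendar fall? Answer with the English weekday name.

Equivalently 18 November 1992 Gregorian, JDN 2448945.
2448945 ≡ 2 (mod 7); counting from Monday = 0 gives Wednesday.

Wednesday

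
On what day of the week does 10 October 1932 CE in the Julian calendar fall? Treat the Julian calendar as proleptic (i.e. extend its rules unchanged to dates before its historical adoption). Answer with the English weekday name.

Sunday

In the Gregorian calendar this is 23 October 1932 (JDN 2427004).
JDN 2427004 mod 7 = 6, and JDN 0 was a Monday, so this is a Sunday.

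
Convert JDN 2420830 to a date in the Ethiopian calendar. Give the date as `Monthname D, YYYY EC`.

Hidar 18, 1908 EC

The Gregorian equivalent of JDN 2420830 is 28 November 1915.
In the Ethiopian calendar that day is Hidar 18, 1908 EC.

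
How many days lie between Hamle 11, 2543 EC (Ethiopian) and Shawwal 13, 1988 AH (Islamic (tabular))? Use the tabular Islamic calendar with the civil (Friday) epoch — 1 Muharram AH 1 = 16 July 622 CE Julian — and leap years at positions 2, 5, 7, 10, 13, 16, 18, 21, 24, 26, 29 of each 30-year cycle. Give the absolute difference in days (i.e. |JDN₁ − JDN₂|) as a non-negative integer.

151

JDN of the first date = 2652996.
JDN of the second date = 2652845.
|2652845 − 2652996| = 151.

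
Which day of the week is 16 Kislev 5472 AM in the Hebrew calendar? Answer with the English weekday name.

In the Gregorian calendar this is 27 November 1711 (JDN 2346320).
2346320 ≡ 4 (mod 7); counting from Monday = 0 gives Friday.

Friday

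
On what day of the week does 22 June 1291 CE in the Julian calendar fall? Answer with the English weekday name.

This is JDN 2192768 (29 June 1291 Gregorian).
2192768 ≡ 4 (mod 7); counting from Monday = 0 gives Friday.

Friday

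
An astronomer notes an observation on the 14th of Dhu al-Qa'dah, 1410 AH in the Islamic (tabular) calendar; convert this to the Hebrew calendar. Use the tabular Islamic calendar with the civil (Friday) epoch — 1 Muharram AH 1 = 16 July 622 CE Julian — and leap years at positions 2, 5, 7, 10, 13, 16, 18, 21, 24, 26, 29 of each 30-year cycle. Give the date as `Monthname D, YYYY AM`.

Sivan 15, 5750 AM

Julian Day Number of the source date = 2448051.
Converting JDN 2448051 to the Hebrew calendar gives 15 Sivan 5750 AM.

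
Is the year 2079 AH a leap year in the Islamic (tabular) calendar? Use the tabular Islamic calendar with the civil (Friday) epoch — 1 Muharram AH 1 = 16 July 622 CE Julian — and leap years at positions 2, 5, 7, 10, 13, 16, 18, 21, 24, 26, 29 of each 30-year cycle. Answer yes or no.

no

Year 2079 AH is year 9 of its 30-year cycle; leap positions are 2, 5, 7, 10, 13, 16, 18, 21, 24, 26, 29, so it is a common year (354 days).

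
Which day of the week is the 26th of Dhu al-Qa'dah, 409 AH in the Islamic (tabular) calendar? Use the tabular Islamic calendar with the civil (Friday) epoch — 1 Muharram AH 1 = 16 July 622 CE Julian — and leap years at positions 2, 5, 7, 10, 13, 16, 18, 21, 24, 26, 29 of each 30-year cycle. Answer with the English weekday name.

In the proleptic Gregorian calendar this is 11 April 1019 (JDN 2093342).
Since JDN mod 7 = 6 (0 = Monday), the day is Sunday.

Sunday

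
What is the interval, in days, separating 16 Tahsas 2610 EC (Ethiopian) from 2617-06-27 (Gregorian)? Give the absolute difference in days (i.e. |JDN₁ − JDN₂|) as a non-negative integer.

186

First date → JDN 2677263; second date → JDN 2677077.
The interval is |2677263 − 2677077| = 186 days.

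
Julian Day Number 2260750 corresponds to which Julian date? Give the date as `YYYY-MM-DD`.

1477-08-06

The proleptic Gregorian equivalent of JDN 2260750 is 15 August 1477.
In the Julian calendar that day is 1477-08-06.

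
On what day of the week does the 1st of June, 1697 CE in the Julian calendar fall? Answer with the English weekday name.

Tuesday

Equivalently 11 June 1697 Gregorian, JDN 2341039.
Since JDN mod 7 = 1 (0 = Monday), the day is Tuesday.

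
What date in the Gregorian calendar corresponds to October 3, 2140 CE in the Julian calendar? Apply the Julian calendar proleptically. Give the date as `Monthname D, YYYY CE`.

At this point the Julian calendar is 14 days behind the Gregorian.
3 October 2140 Julian + 14 days → 17 October 2140 Gregorian.

October 17, 2140 CE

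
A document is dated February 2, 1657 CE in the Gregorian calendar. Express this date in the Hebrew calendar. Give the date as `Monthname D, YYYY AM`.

Shevat 19, 5417 AM

Both dates share Julian Day Number 2326300; in the Hebrew calendar that is 19 Shevat 5417 AM.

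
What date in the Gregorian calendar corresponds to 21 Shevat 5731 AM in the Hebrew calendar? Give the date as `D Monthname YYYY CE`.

16 February 1971 CE

Julian Day Number of the source date = 2440999.
Converting JDN 2440999 to the Gregorian calendar gives 16 February 1971 CE.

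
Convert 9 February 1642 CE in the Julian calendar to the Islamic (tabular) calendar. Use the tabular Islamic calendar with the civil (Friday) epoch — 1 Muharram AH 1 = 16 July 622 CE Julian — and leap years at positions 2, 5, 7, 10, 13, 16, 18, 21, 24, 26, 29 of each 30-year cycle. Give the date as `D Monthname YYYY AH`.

19 Dhu al-Qa'dah 1051 AH

Both dates share Julian Day Number 2320838; in the tabular Islamic calendar that is 19 Dhu al-Qa'dah 1051 AH.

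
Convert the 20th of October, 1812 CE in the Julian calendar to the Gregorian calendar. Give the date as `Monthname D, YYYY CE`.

November 1, 1812 CE

At this point the Julian calendar is 12 days behind the Gregorian.
20 October 1812 Julian + 12 days → 1 November 1812 Gregorian.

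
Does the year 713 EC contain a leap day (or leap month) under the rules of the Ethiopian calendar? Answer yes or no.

713 mod 4 = 1; in the Ethiopian calendar a year is leap when year mod 4 = 3, so it is a common year.

no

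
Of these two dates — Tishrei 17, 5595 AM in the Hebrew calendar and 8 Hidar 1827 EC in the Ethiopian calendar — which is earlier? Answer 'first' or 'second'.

first

Converting both to JDN: 2391207 vs 2391234; the smaller is the first.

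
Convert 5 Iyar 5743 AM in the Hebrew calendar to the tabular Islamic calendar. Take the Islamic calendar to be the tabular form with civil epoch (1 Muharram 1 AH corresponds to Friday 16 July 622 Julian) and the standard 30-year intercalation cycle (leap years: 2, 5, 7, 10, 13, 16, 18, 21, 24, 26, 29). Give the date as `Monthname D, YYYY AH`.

Rajab 5, 1403 AH

The source date corresponds to 18 April 1983 in the Gregorian calendar (JDN 2445443).
That day falls on 5 Rajab 1403 AH in the tabular Islamic calendar.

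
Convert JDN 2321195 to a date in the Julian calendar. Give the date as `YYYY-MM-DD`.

JDN 2321195 is 11 February 1643 in the Gregorian calendar.
In the Julian calendar that day is 1643-02-01.

1643-02-01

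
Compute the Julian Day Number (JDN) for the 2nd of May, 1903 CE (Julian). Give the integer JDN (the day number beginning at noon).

2416250

Equivalently 15 May 1903 (Gregorian).
JDN 2299161 is 15 October 1582 CE (Gregorian); the target day is +117089 days from there, so JDN = 2416250.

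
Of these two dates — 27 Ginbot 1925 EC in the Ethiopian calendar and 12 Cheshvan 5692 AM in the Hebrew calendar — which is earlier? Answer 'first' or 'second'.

First date → JDN 2427228; second date → JDN 2426638.
JDN 2426638 < JDN 2427228, so the second date is earlier.

second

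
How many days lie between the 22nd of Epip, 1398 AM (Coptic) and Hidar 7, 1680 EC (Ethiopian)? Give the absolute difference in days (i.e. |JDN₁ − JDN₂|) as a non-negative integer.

JDN of the first date = 2335605.
JDN of the second date = 2337542.
|2337542 − 2335605| = 1937.

1937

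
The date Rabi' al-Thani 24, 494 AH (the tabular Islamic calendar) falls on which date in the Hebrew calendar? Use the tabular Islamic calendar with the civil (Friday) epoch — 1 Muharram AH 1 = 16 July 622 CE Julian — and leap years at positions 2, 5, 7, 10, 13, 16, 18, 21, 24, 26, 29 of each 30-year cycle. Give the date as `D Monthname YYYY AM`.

Julian Day Number of the source date = 2123255.
Converting JDN 2123255 to the Hebrew calendar gives 26 Adar 4861 AM.

26 Adar 4861 AM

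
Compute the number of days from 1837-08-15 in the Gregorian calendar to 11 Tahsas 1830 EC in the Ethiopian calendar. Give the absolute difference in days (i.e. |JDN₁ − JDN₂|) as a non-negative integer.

126

JDN of the first date = 2392237.
JDN of the second date = 2392363.
|2392363 − 2392237| = 126.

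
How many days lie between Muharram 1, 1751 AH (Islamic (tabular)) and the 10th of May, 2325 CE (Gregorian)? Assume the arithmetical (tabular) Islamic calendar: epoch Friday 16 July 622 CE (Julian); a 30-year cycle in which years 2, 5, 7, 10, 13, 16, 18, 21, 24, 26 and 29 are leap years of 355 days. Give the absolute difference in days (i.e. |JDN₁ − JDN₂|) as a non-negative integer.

1796

JDN of the first date = 2568582.
JDN of the second date = 2570378.
|2570378 − 2568582| = 1796.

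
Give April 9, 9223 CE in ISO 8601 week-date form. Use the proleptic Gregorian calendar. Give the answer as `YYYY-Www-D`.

9223-W14-7

The weekday is Sunday (ISO weekday 7).
That Sunday belongs to ISO week 14 of ISO year 9223.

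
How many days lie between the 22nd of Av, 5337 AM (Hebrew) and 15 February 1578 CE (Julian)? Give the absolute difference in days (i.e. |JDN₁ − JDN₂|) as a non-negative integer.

JDN of the first date = 2297274.
JDN of the second date = 2297468.
|2297468 − 2297274| = 194.

194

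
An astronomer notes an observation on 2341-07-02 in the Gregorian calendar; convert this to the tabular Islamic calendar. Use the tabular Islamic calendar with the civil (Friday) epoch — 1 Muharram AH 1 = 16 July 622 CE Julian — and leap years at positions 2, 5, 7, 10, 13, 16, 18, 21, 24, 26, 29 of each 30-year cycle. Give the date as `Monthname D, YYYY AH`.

Ramadan 17, 1772 AH

Both dates share Julian Day Number 2576275; in the tabular Islamic calendar that is 17 Ramadan 1772 AH.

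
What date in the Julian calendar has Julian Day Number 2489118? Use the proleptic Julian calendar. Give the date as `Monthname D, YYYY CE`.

November 1, 2102 CE

The Gregorian equivalent of JDN 2489118 is 15 November 2102.
In the Julian calendar that day is November 1, 2102 CE.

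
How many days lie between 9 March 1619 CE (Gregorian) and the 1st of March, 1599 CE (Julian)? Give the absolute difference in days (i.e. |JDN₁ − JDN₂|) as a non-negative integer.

7303

First date → JDN 2312455; second date → JDN 2305152.
The interval is |2312455 − 2305152| = 7303 days.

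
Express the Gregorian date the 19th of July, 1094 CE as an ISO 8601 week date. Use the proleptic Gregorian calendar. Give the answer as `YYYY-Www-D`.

The weekday is Thursday (ISO weekday 4).
That Thursday belongs to ISO week 29 of ISO year 1094.

1094-W29-4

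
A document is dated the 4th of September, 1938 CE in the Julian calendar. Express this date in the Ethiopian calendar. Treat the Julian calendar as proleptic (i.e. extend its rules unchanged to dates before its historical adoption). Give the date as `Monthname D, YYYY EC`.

Julian Day Number of the source date = 2429159.
Converting JDN 2429159 to the Ethiopian calendar gives 7 Meskerem 1931 EC.

Meskerem 7, 1931 EC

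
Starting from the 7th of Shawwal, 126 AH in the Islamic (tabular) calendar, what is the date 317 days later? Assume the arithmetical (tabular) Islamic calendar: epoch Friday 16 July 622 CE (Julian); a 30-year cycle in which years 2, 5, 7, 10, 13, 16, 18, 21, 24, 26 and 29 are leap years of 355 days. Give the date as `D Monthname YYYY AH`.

Counting 317 days forward from JDN 1993008 reaches JDN 1993325, which is 29 Sha'ban 127 AH.

29 Sha'ban 127 AH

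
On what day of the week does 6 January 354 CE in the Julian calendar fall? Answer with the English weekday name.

In the proleptic Gregorian calendar this is 7 January 354 (JDN 1850362).
Since JDN mod 7 = 3 (0 = Monday), the day is Thursday.

Thursday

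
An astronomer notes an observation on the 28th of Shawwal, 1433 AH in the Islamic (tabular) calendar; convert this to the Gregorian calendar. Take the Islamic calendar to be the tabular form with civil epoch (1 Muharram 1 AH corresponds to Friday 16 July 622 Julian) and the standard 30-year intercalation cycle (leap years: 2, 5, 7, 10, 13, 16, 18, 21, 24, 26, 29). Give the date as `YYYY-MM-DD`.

2012-09-15

Julian Day Number of the source date = 2456186.
Converting JDN 2456186 to the Gregorian calendar gives 15 September 2012 CE.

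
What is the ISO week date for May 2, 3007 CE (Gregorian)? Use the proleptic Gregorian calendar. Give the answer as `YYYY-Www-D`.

The weekday is Saturday (ISO weekday 6).
That Saturday belongs to ISO week 18 of ISO year 3007.

3007-W18-6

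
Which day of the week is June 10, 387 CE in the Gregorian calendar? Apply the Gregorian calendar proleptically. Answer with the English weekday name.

Wednesday

JDN 1862569 mod 7 = 2, and JDN 0 was a Monday, so this is a Wednesday.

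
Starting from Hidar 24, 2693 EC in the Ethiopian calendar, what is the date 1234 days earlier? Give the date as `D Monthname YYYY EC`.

JDN of Hidar 24, 2693 EC = 2707557.
2707557 − 1234 = 2706323.
JDN 2706323 in the Ethiopian calendar is 11 Hamle 2689 EC.

11 Hamle 2689 EC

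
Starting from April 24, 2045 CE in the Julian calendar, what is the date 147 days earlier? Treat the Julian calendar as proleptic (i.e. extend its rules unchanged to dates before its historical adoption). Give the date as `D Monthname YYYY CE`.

28 November 2044 CE

The starting date is JDN 2468108; 2468108 − 147 = 2467961.
JDN 2467961 corresponds to 28 November 2044 CE.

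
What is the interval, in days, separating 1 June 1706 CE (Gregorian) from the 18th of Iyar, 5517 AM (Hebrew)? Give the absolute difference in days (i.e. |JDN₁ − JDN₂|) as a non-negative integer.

18604

JDN of the first date = 2344315.
JDN of the second date = 2362919.
|2362919 − 2344315| = 18604.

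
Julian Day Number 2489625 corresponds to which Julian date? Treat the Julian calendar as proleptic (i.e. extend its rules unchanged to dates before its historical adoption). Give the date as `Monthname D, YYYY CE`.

March 22, 2104 CE

JDN 2489625 is 5 April 2104 in the Gregorian calendar.
In the Julian calendar that day is March 22, 2104 CE.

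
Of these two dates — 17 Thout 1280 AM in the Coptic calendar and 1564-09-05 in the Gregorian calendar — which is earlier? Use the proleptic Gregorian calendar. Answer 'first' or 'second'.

first

First date → JDN 2292201; second date → JDN 2292547.
JDN 2292201 < JDN 2292547, so the first date is earlier.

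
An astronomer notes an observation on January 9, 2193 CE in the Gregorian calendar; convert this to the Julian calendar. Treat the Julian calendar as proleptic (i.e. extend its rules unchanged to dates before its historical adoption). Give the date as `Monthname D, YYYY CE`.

December 26, 2192 CE

The Julian–Gregorian offset here is 14 days (Julian trailing).
9 January 2193 Gregorian − 14 days → 26 December 2192 Julian.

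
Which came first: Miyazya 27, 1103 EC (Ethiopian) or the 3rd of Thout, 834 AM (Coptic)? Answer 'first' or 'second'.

first

The two dates have Julian Day Numbers 2126962 and 2129285 respectively.
Since 2126962 < 2129285, the first date comes first.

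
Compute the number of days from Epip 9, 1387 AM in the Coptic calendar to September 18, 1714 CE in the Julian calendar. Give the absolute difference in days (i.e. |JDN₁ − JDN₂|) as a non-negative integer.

First date → JDN 2331574; second date → JDN 2347357.
The interval is |2331574 − 2347357| = 15783 days.

15783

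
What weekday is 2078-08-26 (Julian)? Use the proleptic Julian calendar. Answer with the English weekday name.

In the Gregorian calendar this is 8 September 2078 (JDN 2480285).
2480285 ≡ 3 (mod 7); counting from Monday = 0 gives Thursday.

Thursday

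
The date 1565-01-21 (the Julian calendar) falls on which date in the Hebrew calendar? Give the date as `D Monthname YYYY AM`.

Julian Day Number of the source date = 2292695.
Converting JDN 2292695 to the Hebrew calendar gives 19 Shevat 5325 AM.

19 Shevat 5325 AM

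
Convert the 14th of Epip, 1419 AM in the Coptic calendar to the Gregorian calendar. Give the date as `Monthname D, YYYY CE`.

July 19, 1703 CE

Both dates share Julian Day Number 2343267; in the Gregorian calendar that is 19 July 1703 CE.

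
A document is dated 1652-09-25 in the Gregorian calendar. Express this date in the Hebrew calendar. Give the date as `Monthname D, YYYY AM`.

Both dates share Julian Day Number 2324709; in the Hebrew calendar that is 23 Tishrei 5413 AM.

Tishrei 23, 5413 AM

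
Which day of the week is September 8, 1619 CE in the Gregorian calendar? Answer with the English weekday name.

2312638 ≡ 6 (mod 7); counting from Monday = 0 gives Sunday.

Sunday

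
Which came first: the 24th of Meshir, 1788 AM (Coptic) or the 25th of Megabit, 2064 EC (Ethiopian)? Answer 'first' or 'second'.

Converting both to JDN: 2477905 vs 2477936; the smaller is the first.

first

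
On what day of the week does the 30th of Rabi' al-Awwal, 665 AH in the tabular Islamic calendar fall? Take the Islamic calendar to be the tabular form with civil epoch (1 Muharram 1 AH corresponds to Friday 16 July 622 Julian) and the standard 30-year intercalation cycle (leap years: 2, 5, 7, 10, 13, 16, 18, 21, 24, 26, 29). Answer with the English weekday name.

Equivalently 5 January 1267 Gregorian, JDN 2183827.
2183827 ≡ 2 (mod 7); counting from Monday = 0 gives Wednesday.

Wednesday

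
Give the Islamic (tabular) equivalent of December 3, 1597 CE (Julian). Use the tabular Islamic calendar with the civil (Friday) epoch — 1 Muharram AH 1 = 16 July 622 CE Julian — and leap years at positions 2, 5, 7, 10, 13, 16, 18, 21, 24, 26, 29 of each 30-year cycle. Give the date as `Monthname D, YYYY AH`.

Julian Day Number of the source date = 2304699.
Converting JDN 2304699 to the tabular Islamic calendar gives 4 Jumada al-Awwal 1006 AH.

Jumada al-Awwal 4, 1006 AH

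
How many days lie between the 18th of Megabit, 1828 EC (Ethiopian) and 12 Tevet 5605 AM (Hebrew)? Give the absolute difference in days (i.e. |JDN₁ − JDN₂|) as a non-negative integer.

JDN of the first date = 2391730.
JDN of the second date = 2394923.
|2394923 − 2391730| = 3193.

3193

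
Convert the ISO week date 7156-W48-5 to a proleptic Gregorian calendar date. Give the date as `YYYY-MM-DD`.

ISO week 1 of 7156 is the week containing the first Thursday of 7156.
Week 48, day 5 (Friday) lands on 7156-11-30.

7156-11-30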